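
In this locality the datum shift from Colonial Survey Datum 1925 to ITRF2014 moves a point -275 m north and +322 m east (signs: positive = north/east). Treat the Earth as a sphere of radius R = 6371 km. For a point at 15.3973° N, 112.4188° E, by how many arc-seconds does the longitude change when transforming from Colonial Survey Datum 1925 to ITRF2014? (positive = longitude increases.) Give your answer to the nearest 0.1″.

Δλ = 10.8″

At latitude 15.3973°, cos φ = 0.964108.
One radian of longitude at latitude φ spans R cos φ, so Δλ = ΔE / (R cos φ) = 322.0 / (6371000 × 0.964108) = 5.2423e-05 rad = 10.813″.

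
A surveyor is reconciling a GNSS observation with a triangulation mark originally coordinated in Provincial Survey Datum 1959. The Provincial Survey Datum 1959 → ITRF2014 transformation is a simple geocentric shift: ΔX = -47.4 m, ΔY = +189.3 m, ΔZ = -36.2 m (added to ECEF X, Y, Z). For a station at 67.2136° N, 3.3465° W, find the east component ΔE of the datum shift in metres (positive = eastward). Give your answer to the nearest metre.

At φ = 67.2136°, λ = -3.3465°: sin φ = 0.921955, cos φ = 0.387297, sin λ = -0.058374, cos λ = 0.998295.
ΔE = −sin λ·ΔX + cos λ·ΔY = −(-0.058374)·(-47.4) + (0.998295)·(189.3) = 186.21 m.

ΔE = 186 m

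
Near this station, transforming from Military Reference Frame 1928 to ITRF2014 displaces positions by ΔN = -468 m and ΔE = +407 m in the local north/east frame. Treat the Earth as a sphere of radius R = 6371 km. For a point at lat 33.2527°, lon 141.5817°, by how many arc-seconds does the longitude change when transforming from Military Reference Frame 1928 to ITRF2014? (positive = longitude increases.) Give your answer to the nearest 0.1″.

Δλ = 15.8″

At latitude 33.2527°, cos φ = 0.836260.
One radian of longitude at latitude φ spans R cos φ, so Δλ = ΔE / (R cos φ) = 407.0 / (6371000 × 0.836260) = 7.6392e-05 rad = 15.757″.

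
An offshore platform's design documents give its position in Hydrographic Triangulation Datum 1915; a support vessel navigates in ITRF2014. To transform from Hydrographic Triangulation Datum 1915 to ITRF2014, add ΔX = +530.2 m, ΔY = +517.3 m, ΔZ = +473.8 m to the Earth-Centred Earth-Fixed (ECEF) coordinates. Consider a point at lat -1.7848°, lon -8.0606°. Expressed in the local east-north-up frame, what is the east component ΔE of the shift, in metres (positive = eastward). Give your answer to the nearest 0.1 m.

The local east axis at (φ, λ) is (−sin λ, cos λ, 0), so ΔE = −sin(-8.0606°)·530.2 + cos(-8.0606°)·517.3 = 586.53 m.

ΔE = 586.5 m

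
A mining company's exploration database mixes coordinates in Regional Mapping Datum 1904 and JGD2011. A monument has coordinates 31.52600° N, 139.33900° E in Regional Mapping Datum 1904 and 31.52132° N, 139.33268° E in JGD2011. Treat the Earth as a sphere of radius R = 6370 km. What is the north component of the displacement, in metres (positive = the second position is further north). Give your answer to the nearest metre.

Δφ = 31.52132° − 31.52600° = -0.00468°; Δλ = 139.33268° − 139.33900° = -0.00632°.
1° along a meridian = πR/180 = 111177 m.
ΔN = Δφ × 111177 = -520.3 m; ΔE = Δλ × 111177 × cos(31.52600°) = -0.00632 × 111177 × 0.852403 = -598.9 m.

ΔN = -520 m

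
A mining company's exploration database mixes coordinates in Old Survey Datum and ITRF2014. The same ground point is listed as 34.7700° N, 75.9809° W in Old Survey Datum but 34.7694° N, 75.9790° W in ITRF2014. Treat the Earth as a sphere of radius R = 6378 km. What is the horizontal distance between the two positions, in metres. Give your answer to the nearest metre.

186 m

Δφ = 34.7694° − 34.7700° = -0.0006°; Δλ = -75.9790° − -75.9809° = +0.0019°.
1° along a meridian = πR/180 = 111317 m.
ΔN = Δφ × 111317 = -66.8 m; ΔE = Δλ × 111317 × cos(34.7700°) = +0.0019 × 111317 × 0.821448 = 173.7 m.
Distance = √(ΔE² + ΔN²) = √(173.7² + (-66.8)²) = 186.1 m.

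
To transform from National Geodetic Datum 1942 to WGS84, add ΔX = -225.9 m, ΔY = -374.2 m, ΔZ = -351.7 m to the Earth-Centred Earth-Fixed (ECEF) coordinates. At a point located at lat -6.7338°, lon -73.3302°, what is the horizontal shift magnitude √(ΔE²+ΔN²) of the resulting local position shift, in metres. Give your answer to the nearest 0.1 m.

451.6 m

At φ = -6.7338°, λ = -73.3302°: sin φ = -0.117257, cos φ = 0.993102, sin λ = -0.957974, cos λ = 0.286856.
ΔE = −sin λ·ΔX + cos λ·ΔY = −(-0.957974)·(-225.9) + (0.286856)·(-374.2) = -323.75 m.
ΔN = −sin φ cos λ·ΔX − sin φ sin λ·ΔY + cos φ·ΔZ = −(-0.117257)(0.286856)(-225.9) − (-0.117257)(-0.957974)(-374.2) + (0.993102)(-351.7) = -314.84 m.
Horizontal magnitude = √(ΔE² + ΔN²) = √((-323.75)² + (-314.84)²) = 451.59 m.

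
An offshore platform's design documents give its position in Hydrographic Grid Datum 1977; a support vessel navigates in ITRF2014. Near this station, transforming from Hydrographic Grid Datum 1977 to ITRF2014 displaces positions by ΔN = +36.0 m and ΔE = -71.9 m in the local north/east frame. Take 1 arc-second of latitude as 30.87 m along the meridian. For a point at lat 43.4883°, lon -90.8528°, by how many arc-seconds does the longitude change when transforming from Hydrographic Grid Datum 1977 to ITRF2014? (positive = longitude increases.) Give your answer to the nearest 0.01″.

Δλ = -3.21″

At latitude 43.4883°, cos φ = 0.725515.
1″ of longitude at this latitude = 30.87 × cos φ = 22.3966 m, so Δλ = -71.9 / 22.3966 = -3.210″.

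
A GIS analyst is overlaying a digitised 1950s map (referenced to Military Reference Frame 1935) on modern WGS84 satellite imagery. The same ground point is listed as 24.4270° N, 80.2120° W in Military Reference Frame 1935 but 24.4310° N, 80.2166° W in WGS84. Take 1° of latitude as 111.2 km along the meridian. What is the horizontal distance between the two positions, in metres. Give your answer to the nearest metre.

644 m

Δφ = 24.4310° − 24.4270° = +0.0040°; Δλ = -80.2166° − -80.2120° = -0.0046°.
ΔN = Δφ × 111200 = 444.8 m; ΔE = Δλ × 111200 × cos(24.4270°) = -0.0046 × 111200 × 0.910489 = -465.7 m.
Distance = √(ΔE² + ΔN²) = √((-465.7)² + 444.8²) = 644.0 m.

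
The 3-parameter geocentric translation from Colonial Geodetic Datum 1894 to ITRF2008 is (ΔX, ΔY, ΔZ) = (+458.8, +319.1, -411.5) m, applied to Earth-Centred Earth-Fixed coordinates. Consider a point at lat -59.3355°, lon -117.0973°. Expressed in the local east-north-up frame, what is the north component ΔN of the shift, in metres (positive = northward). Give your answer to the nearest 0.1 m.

ΔN = -634.0 m

At φ = -59.3355°, λ = -117.0973°: sin φ = -0.860168, cos φ = 0.510010, sin λ = -0.890234, cos λ = -0.455503.
ΔN = −sin φ cos λ·ΔX − sin φ sin λ·ΔY + cos φ·ΔZ = −(-0.860168)(-0.455503)(458.8) − (-0.860168)(-0.890234)(319.1) + (0.510010)(-411.5) = -633.98 m.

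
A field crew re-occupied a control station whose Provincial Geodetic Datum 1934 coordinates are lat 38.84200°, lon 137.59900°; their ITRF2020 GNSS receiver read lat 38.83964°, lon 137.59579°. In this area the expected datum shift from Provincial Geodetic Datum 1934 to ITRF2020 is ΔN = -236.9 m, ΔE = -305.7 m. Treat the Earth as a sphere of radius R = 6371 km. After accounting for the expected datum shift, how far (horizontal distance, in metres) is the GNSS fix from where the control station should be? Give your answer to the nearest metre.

38 m

Observed coordinate differences: Δφ = -0.00236°, Δλ = -0.00321°.
Converting to metres (1° lat = 111195 m, cos φ = 0.778878): observed ΔN = -262.4 m, observed ΔE = -278.0 m.
Subtracting the expected shift leaves a residual of -262.4 − (-236.9) = -25.5 m north and -278.0 − (-305.7) = 27.7 m east.
Residual distance = √((-25.5)² + 27.7²) = 37.7 m.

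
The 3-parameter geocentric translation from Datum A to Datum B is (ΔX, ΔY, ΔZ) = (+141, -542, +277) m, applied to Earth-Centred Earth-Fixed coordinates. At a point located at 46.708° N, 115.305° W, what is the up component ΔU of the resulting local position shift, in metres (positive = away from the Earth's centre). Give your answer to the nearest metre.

The local up (radial) axis is (cos φ cos λ, cos φ sin λ, sin φ), giving ΔU = -41.327 + 335.996 + 201.620 = 496.29 m.

ΔU = 496 m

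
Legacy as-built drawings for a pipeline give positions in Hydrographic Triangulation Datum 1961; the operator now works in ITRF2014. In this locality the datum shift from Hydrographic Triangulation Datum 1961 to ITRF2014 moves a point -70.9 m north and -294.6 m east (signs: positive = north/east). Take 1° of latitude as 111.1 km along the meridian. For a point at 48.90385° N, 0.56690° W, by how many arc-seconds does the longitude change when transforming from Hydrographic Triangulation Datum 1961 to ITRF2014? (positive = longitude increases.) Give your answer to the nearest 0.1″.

At latitude 48.90385°, cos φ = 0.657325.
1° of longitude at this latitude = 111.1 × cos φ = 73.03 km, so Δλ = -294.6 / 73028.8 = -0.0040340° = -14.522″.

Δλ = -14.5″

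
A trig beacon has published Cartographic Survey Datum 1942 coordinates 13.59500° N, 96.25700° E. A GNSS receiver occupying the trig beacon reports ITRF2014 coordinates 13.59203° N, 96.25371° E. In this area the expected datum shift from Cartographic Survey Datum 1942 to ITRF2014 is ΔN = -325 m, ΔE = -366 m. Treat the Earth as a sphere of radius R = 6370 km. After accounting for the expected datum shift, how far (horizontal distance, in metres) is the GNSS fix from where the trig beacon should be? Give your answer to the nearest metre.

12 m

Observed coordinate differences: Δφ = -0.00297°, Δλ = -0.00329°.
Converting to metres (1° lat = 111177 m, cos φ = 0.971982): observed ΔN = -330.2 m, observed ΔE = -355.5 m.
Subtracting the expected shift leaves a residual of -330.2 − (-325) = -5.2 m north and -355.5 − (-366) = 10.5 m east.
Residual distance = √((-5.2)² + 10.5²) = 11.7 m.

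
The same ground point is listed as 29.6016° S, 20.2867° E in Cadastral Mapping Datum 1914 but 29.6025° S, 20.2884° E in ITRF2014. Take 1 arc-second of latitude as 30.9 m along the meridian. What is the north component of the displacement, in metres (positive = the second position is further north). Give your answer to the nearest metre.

ΔN = -100 m

Δφ = -29.6025° − -29.6016° = -0.0009°; Δλ = 20.2884° − 20.2867° = +0.0017°.
1° of latitude = 3600 × 30.90 = 111240 m.
ΔN = Δφ × 111240 = -100.1 m; ΔE = Δλ × 111240 × cos(-29.6016°) = +0.0017 × 111240 × 0.869481 = 164.4 m.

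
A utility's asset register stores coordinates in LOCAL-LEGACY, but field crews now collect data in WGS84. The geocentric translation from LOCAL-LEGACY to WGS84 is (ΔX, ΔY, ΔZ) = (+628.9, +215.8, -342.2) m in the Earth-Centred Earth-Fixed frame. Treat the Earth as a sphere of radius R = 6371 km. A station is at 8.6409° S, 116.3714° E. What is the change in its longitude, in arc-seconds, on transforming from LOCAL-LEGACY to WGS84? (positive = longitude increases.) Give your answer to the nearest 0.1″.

Δλ = -21.6″

sin φ = -0.150241, cos φ = 0.988649, sin λ = 0.895934, cos λ = -0.444188.
East component: ΔE = −sin λ·ΔX + cos λ·ΔY = −(0.895934)(628.9) + (-0.444188)(215.8) = -659.31 m.
1° of latitude spans πR/180 = 111195 m; at latitude φ, 1° of longitude spans that × cos φ = 109932.8 m, so Δλ = -659.31 / 109932.8 × 3600 = -21.591″.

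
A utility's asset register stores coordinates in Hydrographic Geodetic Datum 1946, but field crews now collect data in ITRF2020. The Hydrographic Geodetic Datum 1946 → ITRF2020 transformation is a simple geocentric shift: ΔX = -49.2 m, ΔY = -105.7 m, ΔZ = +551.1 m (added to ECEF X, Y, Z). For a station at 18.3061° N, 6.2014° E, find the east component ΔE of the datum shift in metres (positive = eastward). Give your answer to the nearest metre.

The local east axis at (φ, λ) is (−sin λ, cos λ, 0), so ΔE = −sin(6.2014°)·(-49.2) + cos(6.2014°)·(-105.7) = -99.77 m.

ΔE = -100 m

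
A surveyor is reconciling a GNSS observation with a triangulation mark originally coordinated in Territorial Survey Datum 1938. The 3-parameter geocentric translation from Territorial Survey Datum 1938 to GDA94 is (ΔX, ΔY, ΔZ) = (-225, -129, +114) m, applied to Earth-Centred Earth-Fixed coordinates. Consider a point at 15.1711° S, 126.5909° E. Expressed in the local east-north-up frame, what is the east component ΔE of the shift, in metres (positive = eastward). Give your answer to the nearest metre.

The local east axis at (φ, λ) is (−sin λ, cos λ, 0), so ΔE = −sin(126.5909°)·(-225) + cos(126.5909°)·(-129) = 257.55 m.

ΔE = 258 m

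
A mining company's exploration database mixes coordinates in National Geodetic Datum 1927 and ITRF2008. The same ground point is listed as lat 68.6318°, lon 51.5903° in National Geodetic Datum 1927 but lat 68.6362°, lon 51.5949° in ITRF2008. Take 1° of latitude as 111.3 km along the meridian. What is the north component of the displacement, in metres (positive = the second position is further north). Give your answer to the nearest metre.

ΔN = 490 m

Δφ = 68.6362° − 68.6318° = +0.0044°; Δλ = 51.5949° − 51.5903° = +0.0046°.
ΔN = Δφ × 111300 = 489.7 m; ΔE = Δλ × 111300 × cos(68.6318°) = +0.0046 × 111300 × 0.364360 = 186.5 m.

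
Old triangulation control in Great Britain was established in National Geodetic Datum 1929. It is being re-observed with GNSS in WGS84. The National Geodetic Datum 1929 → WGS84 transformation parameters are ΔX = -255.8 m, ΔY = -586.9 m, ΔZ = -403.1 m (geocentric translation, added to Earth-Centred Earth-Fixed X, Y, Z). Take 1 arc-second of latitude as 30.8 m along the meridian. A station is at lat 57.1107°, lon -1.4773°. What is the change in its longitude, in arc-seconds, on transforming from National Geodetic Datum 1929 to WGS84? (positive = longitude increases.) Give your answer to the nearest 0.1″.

Δλ = -35.5″

sin φ = 0.839721, cos φ = 0.543018, sin λ = -0.025781, cos λ = 0.999668.
East component: ΔE = −sin λ·ΔX + cos λ·ΔY = −(-0.025781)(-255.8) + (0.999668)(-586.9) = -593.30 m.
1° of latitude spans 3600 × 30.80 = 110880 m; at latitude φ, 1° of longitude spans that × cos φ = 60209.8 m, so Δλ = -593.30 / 60209.8 × 3600 = -35.474″.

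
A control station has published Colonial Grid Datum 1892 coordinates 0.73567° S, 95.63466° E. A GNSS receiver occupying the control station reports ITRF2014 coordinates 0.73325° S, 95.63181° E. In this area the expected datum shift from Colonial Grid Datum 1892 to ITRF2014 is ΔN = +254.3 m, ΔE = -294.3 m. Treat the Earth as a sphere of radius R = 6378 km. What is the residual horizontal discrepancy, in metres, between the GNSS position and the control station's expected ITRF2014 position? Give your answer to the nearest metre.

Observed coordinate differences: Δφ = +0.00242°, Δλ = -0.00285°.
Converting to metres (1° lat = 111317 m, cos φ = 0.999918): observed ΔN = 269.4 m, observed ΔE = -317.2 m.
Subtracting the expected shift leaves a residual of 269.4 − (254.3) = 15.1 m north and -317.2 − (-294.3) = -22.9 m east.
Residual distance = √(15.1² + (-22.9)²) = 27.4 m.

27 m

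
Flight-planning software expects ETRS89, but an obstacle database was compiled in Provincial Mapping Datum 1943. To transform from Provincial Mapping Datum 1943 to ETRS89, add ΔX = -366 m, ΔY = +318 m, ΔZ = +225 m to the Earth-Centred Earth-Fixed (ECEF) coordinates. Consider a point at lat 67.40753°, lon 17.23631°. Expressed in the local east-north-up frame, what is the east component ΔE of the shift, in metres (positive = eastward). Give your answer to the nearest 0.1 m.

ΔE = 412.2 m

At φ = 67.40753°, λ = 17.23631°: sin φ = 0.923261, cos φ = 0.384174, sin λ = 0.296313, cos λ = 0.955091.
ΔE = −sin λ·ΔX + cos λ·ΔY = −(0.296313)·(-366) + (0.955091)·(318) = 412.17 m.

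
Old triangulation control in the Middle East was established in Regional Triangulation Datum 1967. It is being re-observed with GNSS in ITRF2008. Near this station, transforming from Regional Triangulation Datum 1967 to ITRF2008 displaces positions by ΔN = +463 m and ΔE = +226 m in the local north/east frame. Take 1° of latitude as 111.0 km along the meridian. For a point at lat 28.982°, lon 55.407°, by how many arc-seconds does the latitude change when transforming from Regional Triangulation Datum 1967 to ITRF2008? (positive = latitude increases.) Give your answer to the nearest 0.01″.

Δφ = 15.02″

1° of latitude = 111.0 km, so Δφ = 463.0 / 111000 = 0.0041712° = 15.016″.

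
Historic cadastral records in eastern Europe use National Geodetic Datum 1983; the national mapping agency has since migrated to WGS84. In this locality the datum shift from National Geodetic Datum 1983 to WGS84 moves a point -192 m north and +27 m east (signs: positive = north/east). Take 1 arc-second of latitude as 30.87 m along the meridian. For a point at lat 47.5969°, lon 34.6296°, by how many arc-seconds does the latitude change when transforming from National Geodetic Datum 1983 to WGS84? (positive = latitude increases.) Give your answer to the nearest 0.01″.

Δφ = -6.22″

1″ of latitude = 30.87 m, so Δφ = -192.0 / 30.87 = -6.220″.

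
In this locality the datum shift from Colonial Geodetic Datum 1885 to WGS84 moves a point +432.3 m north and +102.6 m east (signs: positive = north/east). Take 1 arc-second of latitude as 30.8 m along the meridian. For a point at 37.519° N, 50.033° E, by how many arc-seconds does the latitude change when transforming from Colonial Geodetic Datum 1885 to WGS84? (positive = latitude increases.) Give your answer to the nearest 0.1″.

1″ of latitude = 30.80 m, so Δφ = 432.3 / 30.80 = 14.036″.

Δφ = 14.0″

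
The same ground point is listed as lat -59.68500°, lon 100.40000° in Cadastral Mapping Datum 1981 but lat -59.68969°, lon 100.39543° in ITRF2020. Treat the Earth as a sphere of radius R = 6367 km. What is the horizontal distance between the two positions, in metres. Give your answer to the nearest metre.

Δφ = -59.68969° − -59.68500° = -0.00469°; Δλ = 100.39543° − 100.40000° = -0.00457°.
1° along a meridian = πR/180 = 111125 m.
ΔN = Δφ × 111125 = -521.2 m; ΔE = Δλ × 111125 × cos(-59.68500°) = -0.00457 × 111125 × 0.504754 = -256.3 m.
Distance = √(ΔE² + ΔN²) = √((-256.3)² + (-521.2)²) = 580.8 m.

581 m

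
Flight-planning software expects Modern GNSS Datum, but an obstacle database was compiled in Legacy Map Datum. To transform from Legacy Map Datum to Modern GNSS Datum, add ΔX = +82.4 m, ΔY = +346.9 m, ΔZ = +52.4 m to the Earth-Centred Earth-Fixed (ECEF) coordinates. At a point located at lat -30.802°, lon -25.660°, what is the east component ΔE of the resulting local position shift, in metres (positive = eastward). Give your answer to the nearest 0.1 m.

ΔE = 348.4 m

The local east axis at (φ, λ) is (−sin λ, cos λ, 0), so ΔE = −sin(-25.660°)·82.4 + cos(-25.660°)·346.9 = 348.37 m.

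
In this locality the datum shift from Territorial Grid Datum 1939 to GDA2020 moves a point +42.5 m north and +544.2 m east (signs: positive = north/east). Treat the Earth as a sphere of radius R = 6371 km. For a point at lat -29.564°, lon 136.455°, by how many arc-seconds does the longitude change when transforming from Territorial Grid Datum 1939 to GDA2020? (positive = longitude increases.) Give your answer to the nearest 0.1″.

Δλ = 20.3″

At latitude -29.564°, cos φ = 0.869805.
One radian of longitude at latitude φ spans R cos φ, so Δλ = ΔE / (R cos φ) = 544.2 / (6371000 × 0.869805) = 9.8204e-05 rad = 20.256″.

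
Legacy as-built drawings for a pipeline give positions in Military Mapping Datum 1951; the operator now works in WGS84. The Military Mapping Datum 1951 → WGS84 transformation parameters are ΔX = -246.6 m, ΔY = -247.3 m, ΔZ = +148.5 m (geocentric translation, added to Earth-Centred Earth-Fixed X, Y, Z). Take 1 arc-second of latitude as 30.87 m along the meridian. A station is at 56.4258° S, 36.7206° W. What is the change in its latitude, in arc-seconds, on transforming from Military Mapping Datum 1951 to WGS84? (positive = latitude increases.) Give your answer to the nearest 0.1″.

sin φ = -0.833170, cos φ = 0.553016, sin λ = -0.597913, cos λ = 0.801561.
North component: ΔN = −sin φ cos λ·ΔX − sin φ sin λ·ΔY + cos φ·ΔZ = −(-0.833170)(0.801561)(-246.6) − (-0.833170)(-0.597913)(-247.3) + (0.553016)(148.5) = 40.63 m.
1° of latitude spans 3600 × 30.87 = 111132 m, so Δφ = 40.63 / 111132 × 3600 = 1.316″.

Δφ = 1.3″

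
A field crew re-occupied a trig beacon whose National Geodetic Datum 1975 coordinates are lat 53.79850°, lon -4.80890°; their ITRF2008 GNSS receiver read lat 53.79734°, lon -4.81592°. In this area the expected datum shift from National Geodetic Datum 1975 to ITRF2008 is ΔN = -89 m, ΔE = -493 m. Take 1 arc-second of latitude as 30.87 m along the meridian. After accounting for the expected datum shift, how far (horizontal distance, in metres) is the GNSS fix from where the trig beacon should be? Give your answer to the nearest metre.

51 m

Observed coordinate differences: Δφ = -0.00116°, Δλ = -0.00702°.
Converting to metres (1° lat = 111132 m, cos φ = 0.590627): observed ΔN = -128.9 m, observed ΔE = -460.8 m.
Subtracting the expected shift leaves a residual of -128.9 − (-89) = -39.9 m north and -460.8 − (-493) = 32.2 m east.
Residual distance = √((-39.9)² + 32.2²) = 51.3 m.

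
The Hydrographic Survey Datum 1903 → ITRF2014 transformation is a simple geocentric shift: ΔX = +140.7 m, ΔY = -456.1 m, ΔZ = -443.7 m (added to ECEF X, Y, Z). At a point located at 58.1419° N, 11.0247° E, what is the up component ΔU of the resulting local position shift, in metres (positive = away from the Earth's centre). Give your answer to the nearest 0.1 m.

At φ = 58.1419°, λ = 11.0247°: sin φ = 0.849358, cos φ = 0.527817, sin λ = 0.191232, cos λ = 0.981545.
ΔU = cos φ cos λ·ΔX + cos φ sin λ·ΔY + sin φ·ΔZ = (0.527817)(0.981545)(140.7) + (0.527817)(0.191232)(-456.1) + (0.849358)(-443.7) = -350.00 m.

ΔU = -350.0 m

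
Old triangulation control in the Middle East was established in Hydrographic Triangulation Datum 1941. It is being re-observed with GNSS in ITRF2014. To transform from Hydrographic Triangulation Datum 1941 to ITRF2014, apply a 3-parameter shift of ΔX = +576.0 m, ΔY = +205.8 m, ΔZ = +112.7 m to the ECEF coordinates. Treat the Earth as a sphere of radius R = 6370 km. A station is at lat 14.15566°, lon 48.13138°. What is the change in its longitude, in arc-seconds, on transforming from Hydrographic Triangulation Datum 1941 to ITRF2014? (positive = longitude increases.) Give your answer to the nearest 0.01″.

sin φ = 0.244557, cos φ = 0.969635, sin λ = 0.744677, cos λ = 0.667425.
East component: ΔE = −sin λ·ΔX + cos λ·ΔY = −(0.744677)(576.0) + (0.667425)(205.8) = -291.58 m.
1° of latitude spans πR/180 = 111177 m; at latitude φ, 1° of longitude spans that × cos φ = 107801.6 m, so Δλ = -291.58 / 107801.6 × 3600 = -9.737″.

Δλ = -9.74″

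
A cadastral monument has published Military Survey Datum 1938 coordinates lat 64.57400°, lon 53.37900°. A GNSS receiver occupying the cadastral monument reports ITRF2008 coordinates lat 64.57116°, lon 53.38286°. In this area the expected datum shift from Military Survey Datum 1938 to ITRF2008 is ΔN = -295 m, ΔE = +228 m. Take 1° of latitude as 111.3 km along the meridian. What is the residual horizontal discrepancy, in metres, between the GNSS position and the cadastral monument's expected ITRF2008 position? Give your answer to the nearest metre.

Observed coordinate differences: Δφ = -0.00284°, Δλ = +0.00386°.
Converting to metres (1° lat = 111300 m, cos φ = 0.429345): observed ΔN = -316.1 m, observed ΔE = 184.5 m.
Subtracting the expected shift leaves a residual of -316.1 − (-295) = -21.1 m north and 184.5 − (228) = -43.5 m east.
Residual distance = √((-21.1)² + (-43.5)²) = 48.4 m.

48 m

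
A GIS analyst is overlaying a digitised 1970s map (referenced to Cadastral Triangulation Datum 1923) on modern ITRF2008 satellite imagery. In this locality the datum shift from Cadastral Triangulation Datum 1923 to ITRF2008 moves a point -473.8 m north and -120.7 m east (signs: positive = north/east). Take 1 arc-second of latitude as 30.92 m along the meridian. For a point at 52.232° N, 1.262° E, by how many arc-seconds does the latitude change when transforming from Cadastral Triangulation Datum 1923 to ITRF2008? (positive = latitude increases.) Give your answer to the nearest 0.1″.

1″ of latitude = 30.92 m, so Δφ = -473.8 / 30.92 = -15.323″.

Δφ = -15.3″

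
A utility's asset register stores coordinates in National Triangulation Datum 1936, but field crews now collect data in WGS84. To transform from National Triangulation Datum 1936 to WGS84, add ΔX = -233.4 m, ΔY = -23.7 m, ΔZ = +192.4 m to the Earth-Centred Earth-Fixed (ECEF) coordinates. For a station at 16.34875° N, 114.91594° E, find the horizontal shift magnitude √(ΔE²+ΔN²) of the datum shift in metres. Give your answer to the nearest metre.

275 m

The local east axis at (φ, λ) is (−sin λ, cos λ, 0), so ΔE = −sin(114.91594°)·(-233.4) + cos(114.91594°)·(-23.7) = 221.66 m.
The local north axis is (−sin φ cos λ, −sin φ sin λ, cos φ), giving ΔN = -27.678 + 6.050 + 184.621 = 162.99 m.
Horizontal magnitude = √(ΔE² + ΔN²) = √(221.66² + 162.99²) = 275.14 m.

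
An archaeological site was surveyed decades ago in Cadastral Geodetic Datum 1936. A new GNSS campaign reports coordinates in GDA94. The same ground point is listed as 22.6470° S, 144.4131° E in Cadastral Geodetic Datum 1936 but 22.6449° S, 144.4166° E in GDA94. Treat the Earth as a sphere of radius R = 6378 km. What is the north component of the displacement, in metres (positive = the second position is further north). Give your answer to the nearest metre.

Δφ = -22.6449° − -22.6470° = +0.0021°; Δλ = 144.4166° − 144.4131° = +0.0035°.
1° along a meridian = πR/180 = 111317 m.
ΔN = Δφ × 111317 = 233.8 m; ΔE = Δλ × 111317 × cos(-22.6470°) = +0.0035 × 111317 × 0.922895 = 359.6 m.

ΔN = 234 m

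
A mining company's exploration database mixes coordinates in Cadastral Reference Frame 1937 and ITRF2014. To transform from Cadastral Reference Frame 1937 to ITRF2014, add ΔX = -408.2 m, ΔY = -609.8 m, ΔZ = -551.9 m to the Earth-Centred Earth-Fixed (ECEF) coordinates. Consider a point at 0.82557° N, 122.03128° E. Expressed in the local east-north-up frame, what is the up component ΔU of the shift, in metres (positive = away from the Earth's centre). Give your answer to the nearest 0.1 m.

ΔU = -308.4 m

At φ = 0.82557°, λ = 122.03128°: sin φ = 0.014408, cos φ = 0.999896, sin λ = 0.847759, cos λ = -0.530382.
ΔU = cos φ cos λ·ΔX + cos φ sin λ·ΔY + sin φ·ΔZ = (0.999896)(-0.530382)(-408.2) + (0.999896)(0.847759)(-609.8) + (0.014408)(-551.9) = -308.38 m.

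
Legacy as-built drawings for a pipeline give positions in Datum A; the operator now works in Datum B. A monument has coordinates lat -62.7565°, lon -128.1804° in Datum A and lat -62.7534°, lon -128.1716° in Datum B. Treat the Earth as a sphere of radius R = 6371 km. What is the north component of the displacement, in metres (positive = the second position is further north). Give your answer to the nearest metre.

ΔN = 345 m

Δφ = -62.7534° − -62.7565° = +0.0031°; Δλ = -128.1716° − -128.1804° = +0.0088°.
1° along a meridian = πR/180 = 111195 m.
ΔN = Δφ × 111195 = 344.7 m; ΔE = Δλ × 111195 × cos(-62.7565°) = +0.0088 × 111195 × 0.457773 = 447.9 m.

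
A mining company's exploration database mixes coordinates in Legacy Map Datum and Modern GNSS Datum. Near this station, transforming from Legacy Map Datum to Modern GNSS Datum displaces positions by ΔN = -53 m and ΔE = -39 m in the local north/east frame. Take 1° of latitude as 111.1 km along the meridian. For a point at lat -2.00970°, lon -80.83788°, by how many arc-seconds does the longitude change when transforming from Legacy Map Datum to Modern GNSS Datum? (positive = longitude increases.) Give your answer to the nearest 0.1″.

Δλ = -1.3″

At latitude -2.00970°, cos φ = 0.999385.
1° of longitude at this latitude = 111.1 × cos φ = 111.03 km, so Δλ = -39.0 / 111031.7 = -0.0003513° = -1.265″.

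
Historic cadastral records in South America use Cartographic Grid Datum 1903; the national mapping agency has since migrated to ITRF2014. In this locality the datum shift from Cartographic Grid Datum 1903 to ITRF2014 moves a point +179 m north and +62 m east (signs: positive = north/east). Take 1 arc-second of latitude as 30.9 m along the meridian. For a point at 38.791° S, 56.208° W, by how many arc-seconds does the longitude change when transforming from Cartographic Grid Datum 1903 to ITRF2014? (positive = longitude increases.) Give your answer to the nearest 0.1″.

Δλ = 2.6″

At latitude -38.791°, cos φ = 0.779436.
1″ of longitude at this latitude = 30.90 × cos φ = 24.0846 m, so Δλ = 62.0 / 24.0846 = 2.574″.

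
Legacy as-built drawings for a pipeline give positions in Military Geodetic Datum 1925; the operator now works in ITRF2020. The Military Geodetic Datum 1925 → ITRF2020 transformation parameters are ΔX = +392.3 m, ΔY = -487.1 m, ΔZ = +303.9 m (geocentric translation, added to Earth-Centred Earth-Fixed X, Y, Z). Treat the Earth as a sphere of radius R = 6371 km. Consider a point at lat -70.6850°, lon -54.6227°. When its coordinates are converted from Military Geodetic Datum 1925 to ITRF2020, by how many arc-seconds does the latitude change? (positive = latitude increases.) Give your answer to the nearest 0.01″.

Δφ = 22.33″

sin φ = -0.943714, cos φ = 0.330761, sin λ = -0.815357, cos λ = 0.578958.
North component: ΔN = −sin φ cos λ·ΔX − sin φ sin λ·ΔY + cos φ·ΔZ = −(-0.943714)(0.578958)(392.3) − (-0.943714)(-0.815357)(-487.1) + (0.330761)(303.9) = 689.67 m.
1° of latitude spans πR/180 = 111195 m, so Δφ = 689.67 / 111195 × 3600 = 22.328″.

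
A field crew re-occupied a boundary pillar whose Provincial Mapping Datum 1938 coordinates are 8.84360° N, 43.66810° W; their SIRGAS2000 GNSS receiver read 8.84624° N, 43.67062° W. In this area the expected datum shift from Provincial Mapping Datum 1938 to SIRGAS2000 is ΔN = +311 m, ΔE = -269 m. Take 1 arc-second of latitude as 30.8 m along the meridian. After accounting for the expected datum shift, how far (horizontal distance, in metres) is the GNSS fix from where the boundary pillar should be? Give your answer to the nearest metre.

Observed coordinate differences: Δφ = +0.00264°, Δλ = -0.00252°.
Converting to metres (1° lat = 110880 m, cos φ = 0.988112): observed ΔN = 292.7 m, observed ΔE = -276.1 m.
Subtracting the expected shift leaves a residual of 292.7 − (311) = -18.3 m north and -276.1 − (-269) = -7.1 m east.
Residual distance = √((-18.3)² + (-7.1)²) = 19.6 m.

20 m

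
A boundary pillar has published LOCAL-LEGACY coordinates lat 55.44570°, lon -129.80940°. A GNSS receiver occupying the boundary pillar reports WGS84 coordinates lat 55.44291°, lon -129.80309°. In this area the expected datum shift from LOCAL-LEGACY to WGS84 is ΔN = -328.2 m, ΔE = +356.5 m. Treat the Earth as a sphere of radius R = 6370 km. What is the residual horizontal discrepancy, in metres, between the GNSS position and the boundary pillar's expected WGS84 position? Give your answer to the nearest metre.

Observed coordinate differences: Δφ = -0.00279°, Δλ = +0.00631°.
Converting to metres (1° lat = 111177 m, cos φ = 0.567187): observed ΔN = -310.2 m, observed ΔE = 397.9 m.
Subtracting the expected shift leaves a residual of -310.2 − (-328.2) = 18.0 m north and 397.9 − (356.5) = 41.4 m east.
Residual distance = √(18.0² + 41.4²) = 45.1 m.

45 m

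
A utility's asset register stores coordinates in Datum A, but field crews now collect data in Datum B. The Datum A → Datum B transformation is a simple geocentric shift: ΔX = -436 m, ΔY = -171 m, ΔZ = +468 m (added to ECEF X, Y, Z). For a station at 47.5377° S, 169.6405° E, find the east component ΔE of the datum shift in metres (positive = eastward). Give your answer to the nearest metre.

ΔE = 247 m

The local east axis at (φ, λ) is (−sin λ, cos λ, 0), so ΔE = −sin(169.6405°)·(-436) + cos(169.6405°)·(-171) = 246.62 m.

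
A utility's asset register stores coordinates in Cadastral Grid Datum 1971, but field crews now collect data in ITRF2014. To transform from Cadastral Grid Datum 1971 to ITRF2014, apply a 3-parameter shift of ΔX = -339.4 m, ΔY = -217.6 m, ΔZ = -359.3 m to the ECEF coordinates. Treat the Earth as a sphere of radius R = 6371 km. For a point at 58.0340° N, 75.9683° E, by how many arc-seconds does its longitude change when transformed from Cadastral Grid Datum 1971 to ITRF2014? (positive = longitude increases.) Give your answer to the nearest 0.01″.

Δλ = 16.91″

sin φ = 0.848362, cos φ = 0.529416, sin λ = 0.970162, cos λ = 0.242459.
East component: ΔE = −sin λ·ΔX + cos λ·ΔY = −(0.970162)(-339.4) + (0.242459)(-217.6) = 276.51 m.
1° of latitude spans πR/180 = 111195 m; at latitude φ, 1° of longitude spans that × cos φ = 58868.4 m, so Δλ = 276.51 / 58868.4 × 3600 = 16.910″.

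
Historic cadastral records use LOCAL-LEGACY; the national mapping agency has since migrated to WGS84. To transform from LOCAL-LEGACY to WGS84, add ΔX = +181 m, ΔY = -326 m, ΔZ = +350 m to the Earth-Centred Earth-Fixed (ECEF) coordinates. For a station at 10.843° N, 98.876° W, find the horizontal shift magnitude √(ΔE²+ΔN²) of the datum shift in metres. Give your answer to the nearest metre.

At φ = 10.843°, λ = -98.876°: sin φ = 0.188118, cos φ = 0.982146, sin λ = -0.988025, cos λ = -0.154297.
ΔE = −sin λ·ΔX + cos λ·ΔY = −(-0.988025)·(181) + (-0.154297)·(-326) = 229.13 m.
ΔN = −sin φ cos λ·ΔX − sin φ sin λ·ΔY + cos φ·ΔZ = −(0.188118)(-0.154297)(181) − (0.188118)(-0.988025)(-326) + (0.982146)(350) = 288.41 m.
Horizontal magnitude = √(ΔE² + ΔN²) = √(229.13² + 288.41²) = 368.35 m.

368 m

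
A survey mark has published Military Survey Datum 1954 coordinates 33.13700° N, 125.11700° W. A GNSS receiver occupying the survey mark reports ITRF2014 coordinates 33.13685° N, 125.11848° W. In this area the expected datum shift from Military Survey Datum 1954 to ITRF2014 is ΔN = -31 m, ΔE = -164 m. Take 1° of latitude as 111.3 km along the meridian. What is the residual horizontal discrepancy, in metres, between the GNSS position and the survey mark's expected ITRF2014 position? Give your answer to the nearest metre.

Observed coordinate differences: Δφ = -0.00015°, Δλ = -0.00148°.
Converting to metres (1° lat = 111300 m, cos φ = 0.837366): observed ΔN = -16.7 m, observed ΔE = -137.9 m.
Subtracting the expected shift leaves a residual of -16.7 − (-31) = 14.3 m north and -137.9 − (-164) = 26.1 m east.
Residual distance = √(14.3² + 26.1²) = 29.7 m.

30 m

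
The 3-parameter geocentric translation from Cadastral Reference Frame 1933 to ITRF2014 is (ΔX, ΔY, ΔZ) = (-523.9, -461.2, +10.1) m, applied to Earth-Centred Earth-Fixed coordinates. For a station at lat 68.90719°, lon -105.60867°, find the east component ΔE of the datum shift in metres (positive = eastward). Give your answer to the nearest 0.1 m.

ΔE = -380.5 m

The local east axis at (φ, λ) is (−sin λ, cos λ, 0), so ΔE = −sin(-105.60867°)·(-523.9) + cos(-105.60867°)·(-461.2) = -380.49 m.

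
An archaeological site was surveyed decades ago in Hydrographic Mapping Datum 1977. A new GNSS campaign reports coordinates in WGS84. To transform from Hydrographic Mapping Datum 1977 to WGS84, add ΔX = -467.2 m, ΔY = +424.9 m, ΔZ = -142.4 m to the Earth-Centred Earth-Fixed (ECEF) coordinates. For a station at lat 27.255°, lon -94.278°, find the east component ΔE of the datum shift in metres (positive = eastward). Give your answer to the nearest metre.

ΔE = -498 m

At φ = 27.255°, λ = -94.278°: sin φ = 0.457951, cos φ = 0.888977, sin λ = -0.997214, cos λ = -0.074596.
ΔE = −sin λ·ΔX + cos λ·ΔY = −(-0.997214)·(-467.2) + (-0.074596)·(424.9) = -497.59 m.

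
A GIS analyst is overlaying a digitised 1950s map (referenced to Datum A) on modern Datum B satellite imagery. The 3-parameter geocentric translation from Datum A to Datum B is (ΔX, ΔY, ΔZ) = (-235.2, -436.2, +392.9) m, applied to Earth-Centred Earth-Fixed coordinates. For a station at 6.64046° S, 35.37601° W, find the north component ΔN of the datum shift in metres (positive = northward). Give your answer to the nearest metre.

ΔN = 397 m

At φ = -6.64046°, λ = -35.37601°: sin φ = -0.115639, cos φ = 0.993291, sin λ = -0.578940, cos λ = 0.815370.
ΔN = −sin φ cos λ·ΔX − sin φ sin λ·ΔY + cos φ·ΔZ = −(-0.115639)(0.815370)(-235.2) − (-0.115639)(-0.578940)(-436.2) + (0.993291)(392.9) = 397.29 m.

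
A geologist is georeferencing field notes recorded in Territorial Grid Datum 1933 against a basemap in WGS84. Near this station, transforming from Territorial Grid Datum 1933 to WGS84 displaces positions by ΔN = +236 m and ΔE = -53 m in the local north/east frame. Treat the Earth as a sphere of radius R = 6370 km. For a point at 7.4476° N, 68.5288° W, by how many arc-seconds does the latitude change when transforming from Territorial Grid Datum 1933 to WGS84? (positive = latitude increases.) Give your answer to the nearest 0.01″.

Δφ = 7.64″

On a sphere of radius R, 1 rad of latitude = R, so Δφ = ΔN / R = 236.0 / 6370000 = 3.7049e-05 rad = 7.642″.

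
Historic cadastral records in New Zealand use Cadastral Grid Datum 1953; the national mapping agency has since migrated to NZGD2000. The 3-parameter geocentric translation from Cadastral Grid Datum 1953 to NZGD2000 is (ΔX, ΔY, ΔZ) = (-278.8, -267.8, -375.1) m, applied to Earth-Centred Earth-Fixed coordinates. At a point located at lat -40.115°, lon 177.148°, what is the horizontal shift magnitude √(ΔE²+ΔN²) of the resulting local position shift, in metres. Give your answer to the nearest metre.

304 m

At φ = -40.115°, λ = 177.148°: sin φ = -0.644324, cos φ = 0.764753, sin λ = 0.049756, cos λ = -0.998761.
ΔE = −sin λ·ΔX + cos λ·ΔY = −(0.049756)·(-278.8) + (-0.998761)·(-267.8) = 281.34 m.
ΔN = −sin φ cos λ·ΔX − sin φ sin λ·ΔY + cos φ·ΔZ = −(-0.644324)(-0.998761)(-278.8) − (-0.644324)(0.049756)(-267.8) + (0.764753)(-375.1) = -116.03 m.
Horizontal magnitude = √(ΔE² + ΔN²) = √(281.34² + (-116.03)²) = 304.33 m.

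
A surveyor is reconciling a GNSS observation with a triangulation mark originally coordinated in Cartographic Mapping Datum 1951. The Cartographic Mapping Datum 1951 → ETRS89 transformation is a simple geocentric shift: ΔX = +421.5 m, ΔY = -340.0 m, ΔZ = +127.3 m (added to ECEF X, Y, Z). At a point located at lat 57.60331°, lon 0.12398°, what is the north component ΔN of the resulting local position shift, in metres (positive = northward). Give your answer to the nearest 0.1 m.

At φ = 57.60331°, λ = 0.12398°: sin φ = 0.844359, cos φ = 0.535778, sin λ = 0.002164, cos λ = 0.999998.
ΔN = −sin φ cos λ·ΔX − sin φ sin λ·ΔY + cos φ·ΔZ = −(0.844359)(0.999998)(421.5) − (0.844359)(0.002164)(-340.0) + (0.535778)(127.3) = -287.07 m.

ΔN = -287.1 m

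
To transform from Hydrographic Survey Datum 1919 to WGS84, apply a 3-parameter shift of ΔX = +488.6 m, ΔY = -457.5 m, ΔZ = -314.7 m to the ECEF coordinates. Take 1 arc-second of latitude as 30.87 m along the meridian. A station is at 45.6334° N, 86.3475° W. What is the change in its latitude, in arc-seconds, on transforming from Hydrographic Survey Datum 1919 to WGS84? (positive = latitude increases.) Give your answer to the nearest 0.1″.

Δφ = -18.4″

sin φ = 0.714880, cos φ = 0.699247, sin λ = -0.997969, cos λ = 0.063705.
North component: ΔN = −sin φ cos λ·ΔX − sin φ sin λ·ΔY + cos φ·ΔZ = −(0.714880)(0.063705)(488.6) − (0.714880)(-0.997969)(-457.5) + (0.699247)(-314.7) = -568.70 m.
1° of latitude spans 3600 × 30.87 = 111132 m, so Δφ = -568.70 / 111132 × 3600 = -18.422″.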